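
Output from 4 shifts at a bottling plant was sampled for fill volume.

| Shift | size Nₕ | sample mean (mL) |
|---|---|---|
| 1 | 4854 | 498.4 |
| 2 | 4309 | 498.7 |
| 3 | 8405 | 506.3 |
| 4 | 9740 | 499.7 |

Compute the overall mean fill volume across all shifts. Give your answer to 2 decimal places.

501.34

N = 4854 + 4309 + 8405 + 9740 = 27308.
Weight each subgroup mean by Nₕ/N and sum.
Σ Nₕx̄ₕ = 4854·498.4 + 4309·498.7 + 8405·506.3 + 9740·499.7 = 2419233.6 + 2148898.3 + 4255451.5 + 4867078 = 13690661.4.
Divide by N: 13690661.4 / 27308 = 501.3425... → 501.34.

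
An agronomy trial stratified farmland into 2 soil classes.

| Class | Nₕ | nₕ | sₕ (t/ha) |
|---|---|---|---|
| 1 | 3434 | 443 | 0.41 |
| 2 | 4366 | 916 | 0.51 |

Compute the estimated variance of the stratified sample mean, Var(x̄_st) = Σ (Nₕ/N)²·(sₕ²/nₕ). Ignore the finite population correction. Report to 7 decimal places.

0.0001625

N = 7800; Wₕ = Nₕ/N.
class 1: (3434/7800)²·0.41²/443 = 0.0000735488
class 2: (4366/7800)²·0.51²/916 = 0.0000889658
Sum = 0.0001625146 → 0.0001625.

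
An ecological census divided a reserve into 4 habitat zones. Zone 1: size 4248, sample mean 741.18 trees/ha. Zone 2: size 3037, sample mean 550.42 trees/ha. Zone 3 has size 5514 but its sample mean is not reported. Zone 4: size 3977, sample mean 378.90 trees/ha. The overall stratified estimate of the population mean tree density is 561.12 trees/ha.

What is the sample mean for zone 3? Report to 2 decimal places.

N = 4248 + 3037 + 5514 + 3977 = 16776.
Overall total = μ·N = 561.12·16776 = 9413349.12.
Subtract the known strata: 4248·741.18 + 3037·550.42 + 3977·378.90 = 6327043.48.
Remaining total for zone 3: 9413349.12 − 6327043.48 = 3086305.64.
Divide by its size: 3086305.64 / 5514 = 559.7217... → 559.72.

559.72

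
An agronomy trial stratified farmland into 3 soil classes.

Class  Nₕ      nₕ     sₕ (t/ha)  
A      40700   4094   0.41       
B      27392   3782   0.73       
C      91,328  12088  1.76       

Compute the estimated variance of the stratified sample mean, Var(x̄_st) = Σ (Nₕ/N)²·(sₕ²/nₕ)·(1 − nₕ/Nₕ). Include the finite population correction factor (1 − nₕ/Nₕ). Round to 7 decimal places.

N = 159420. Term for each stratum: Wₕ²sₕ²/nₕ·(1−nₕ/Nₕ).
Var(x̄_st) = 0.0000024070 + 0.0000035856 + 0.0000729682 = 0.0000789608 → 0.0000790.

0.0000790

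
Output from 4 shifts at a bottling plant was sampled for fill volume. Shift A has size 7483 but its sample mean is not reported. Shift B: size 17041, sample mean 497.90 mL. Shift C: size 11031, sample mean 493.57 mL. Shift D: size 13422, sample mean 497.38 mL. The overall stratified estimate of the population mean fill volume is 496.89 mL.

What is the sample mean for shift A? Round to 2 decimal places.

498.61

Σ Nₕx̄ₕ = N·μ, so 7483·x̄_A = 48977·496.89 − (17041·497.90 + 11031·493.57 + 13422·497.38).
= 24336181.53 − 20605118.93 = 3731062.6.
x̄_A = 3731062.6 / 7483 = 498.6052... → 498.61.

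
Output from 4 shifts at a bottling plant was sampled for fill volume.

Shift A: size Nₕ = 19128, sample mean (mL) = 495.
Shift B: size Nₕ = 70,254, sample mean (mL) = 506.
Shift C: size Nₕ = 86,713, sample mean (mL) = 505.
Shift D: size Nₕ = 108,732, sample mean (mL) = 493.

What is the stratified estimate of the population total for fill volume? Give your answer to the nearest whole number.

142411825

Population total = Σ Nₕ·x̄ₕ (each stratum's size times its mean).
19128·495 + 70254·506 + 86713·505 + 108732·493 = 9468360 + 35548524 + 43790065 + 53604876 = 142411825.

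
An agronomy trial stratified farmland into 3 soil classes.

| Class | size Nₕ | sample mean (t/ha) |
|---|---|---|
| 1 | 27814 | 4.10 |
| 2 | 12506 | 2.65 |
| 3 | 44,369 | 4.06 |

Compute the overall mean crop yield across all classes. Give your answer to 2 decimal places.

3.86

N = 84689; weights Wₕ = Nₕ/N = (0.3284, 0.1477, 0.5239).
x̄_st = Σ Wₕ·x̄ₕ = 0.3284·4.10 + 0.1477·2.65 + 0.5239·4.06 ≈ 3.8649...
→ 3.86.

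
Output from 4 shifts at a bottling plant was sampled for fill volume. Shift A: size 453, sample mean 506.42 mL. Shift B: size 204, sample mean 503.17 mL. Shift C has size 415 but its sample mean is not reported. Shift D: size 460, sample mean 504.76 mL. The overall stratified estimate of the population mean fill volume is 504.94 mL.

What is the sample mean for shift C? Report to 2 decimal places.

504.39

N = 453 + 204 + 415 + 460 = 1532.
Overall total = μ·N = 504.94·1532 = 773568.08.
Subtract the known strata: 453·506.42 + 204·503.17 + 460·504.76 = 564244.54.
Remaining total for shift C: 773568.08 − 564244.54 = 209323.54.
Divide by its size: 209323.54 / 415 = 504.3941... → 504.39.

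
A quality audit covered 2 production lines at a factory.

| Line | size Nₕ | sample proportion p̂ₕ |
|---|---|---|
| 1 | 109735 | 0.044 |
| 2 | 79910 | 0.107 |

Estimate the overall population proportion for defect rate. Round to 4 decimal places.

Wₕ = Nₕ/N with N = 189645: 0.5786, 0.4214.
p̂_st = 0.5786·0.044 + 0.4214·0.107 ≈ 0.070546... → 0.0705.

0.0705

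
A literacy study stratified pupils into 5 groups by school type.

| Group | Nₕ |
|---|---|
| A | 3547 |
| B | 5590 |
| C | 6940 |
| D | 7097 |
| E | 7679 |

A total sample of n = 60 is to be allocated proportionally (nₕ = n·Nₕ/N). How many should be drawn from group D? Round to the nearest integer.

14

N = 3547 + 5590 + 6940 + 7097 + 7679 = 30853.
n_D = 60·7097/30853 = 13.802... → 14.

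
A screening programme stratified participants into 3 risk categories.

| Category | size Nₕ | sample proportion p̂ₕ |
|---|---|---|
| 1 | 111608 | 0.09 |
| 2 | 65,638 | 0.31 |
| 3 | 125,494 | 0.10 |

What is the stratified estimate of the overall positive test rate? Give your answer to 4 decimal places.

N = 111608 + 65638 + 125494 = 302740.
Overall proportion = Σ (Nₕ/N)·p̂ₕ.
Σ Nₕp̂ₕ = 10044.72 + 20347.78 + 12549.4 = 42941.9.
42941.9 / 302740 = 0.141844... → 0.1418.

0.1418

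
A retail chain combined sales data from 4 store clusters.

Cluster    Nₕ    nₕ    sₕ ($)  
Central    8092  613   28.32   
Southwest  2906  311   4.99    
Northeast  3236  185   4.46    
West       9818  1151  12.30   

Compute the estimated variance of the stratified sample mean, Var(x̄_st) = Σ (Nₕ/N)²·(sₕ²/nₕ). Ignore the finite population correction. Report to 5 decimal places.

0.17311

N = 24052; Wₕ = Nₕ/N.
cluster Central: (8092/24052)²·28.32²/613 = 0.14809329
cluster Southwest: (2906/24052)²·4.99²/311 = 0.00116877
cluster Northeast: (3236/24052)²·4.46²/185 = 0.00194631
cluster West: (9818/24052)²·12.30²/1151 = 0.02190174
Sum = 0.17311011 → 0.17311.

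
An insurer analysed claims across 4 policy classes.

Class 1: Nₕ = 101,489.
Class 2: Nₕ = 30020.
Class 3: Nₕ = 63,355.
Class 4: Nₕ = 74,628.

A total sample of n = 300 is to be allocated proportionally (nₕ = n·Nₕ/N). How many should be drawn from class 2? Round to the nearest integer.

Share of class 2 = 30020/269492 = 0.11139.
Allocate 300 × 0.11139 = 33.418... → 33.

33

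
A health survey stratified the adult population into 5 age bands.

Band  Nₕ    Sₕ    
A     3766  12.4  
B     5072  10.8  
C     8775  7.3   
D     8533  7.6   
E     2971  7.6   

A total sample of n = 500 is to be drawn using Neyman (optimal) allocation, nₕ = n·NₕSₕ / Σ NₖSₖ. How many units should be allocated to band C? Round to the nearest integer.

A: NₕSₕ = 3766·12.4 = 46698.4
B: NₕSₕ = 5072·10.8 = 54777.6
C: NₕSₕ = 8775·7.3 = 64057.5
D: NₕSₕ = 8533·7.6 = 64850.8
E: NₕSₕ = 2971·7.6 = 22579.6
Σ NₕSₕ = 252963.9.
n_C = 500·64057.5/252963.9 = 126.614... → 127.

127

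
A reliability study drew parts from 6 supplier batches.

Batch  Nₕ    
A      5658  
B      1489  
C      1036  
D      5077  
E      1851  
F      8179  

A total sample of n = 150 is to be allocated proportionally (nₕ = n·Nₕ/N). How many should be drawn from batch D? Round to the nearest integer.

N = 5658 + 1489 + 1036 + 5077 + 1851 + 8179 = 23290.
n_D = 150·5077/23290 = 32.699... → 33.

33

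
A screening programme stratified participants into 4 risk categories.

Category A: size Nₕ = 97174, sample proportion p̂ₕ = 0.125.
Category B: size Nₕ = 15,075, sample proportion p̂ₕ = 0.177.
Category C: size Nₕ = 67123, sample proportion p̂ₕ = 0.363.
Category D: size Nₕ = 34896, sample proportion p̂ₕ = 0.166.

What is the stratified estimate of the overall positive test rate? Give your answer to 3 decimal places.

N = 97174 + 15075 + 67123 + 34896 = 214268.
Overall proportion = Σ (Nₕ/N)·p̂ₕ.
Σ Nₕp̂ₕ = 12146.75 + 2668.275 + 24365.649 + 5792.736 = 44973.41.
44973.41 / 214268 = 0.20989... → 0.210.

0.210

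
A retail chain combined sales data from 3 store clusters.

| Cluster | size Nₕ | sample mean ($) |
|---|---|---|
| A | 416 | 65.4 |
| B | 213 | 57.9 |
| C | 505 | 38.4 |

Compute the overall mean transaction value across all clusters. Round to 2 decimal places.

N = 416 + 213 + 505 = 1134.
The stratified mean weights each stratum mean by its population share Nₕ/N.
Σ Nₕx̄ₕ = 416·65.4 + 213·57.9 + 505·38.4 = 27206.4 + 12332.7 + 19392 = 58931.1.
Divide by N: 58931.1 / 1134 = 51.9675... → 51.97.

51.97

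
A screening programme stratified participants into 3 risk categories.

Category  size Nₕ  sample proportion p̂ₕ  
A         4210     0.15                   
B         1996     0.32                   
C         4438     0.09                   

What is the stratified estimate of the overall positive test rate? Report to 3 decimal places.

Wₕ = Nₕ/N with N = 10644: 0.3955, 0.1875, 0.4169.
p̂_st = 0.3955·0.15 + 0.1875·0.32 + 0.4169·0.09 ≈ 0.15686... → 0.157.

0.157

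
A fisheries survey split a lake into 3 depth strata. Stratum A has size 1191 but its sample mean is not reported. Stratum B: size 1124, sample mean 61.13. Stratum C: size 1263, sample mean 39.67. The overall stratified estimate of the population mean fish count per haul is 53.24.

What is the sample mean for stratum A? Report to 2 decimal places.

Σ Nₕx̄ₕ = N·μ, so 1191·x̄_A = 3578·53.24 − (1124·61.13 + 1263·39.67).
= 190492.72 − 118813.33 = 71679.39.
x̄_A = 71679.39 / 1191 = 60.1842... → 60.18.

60.18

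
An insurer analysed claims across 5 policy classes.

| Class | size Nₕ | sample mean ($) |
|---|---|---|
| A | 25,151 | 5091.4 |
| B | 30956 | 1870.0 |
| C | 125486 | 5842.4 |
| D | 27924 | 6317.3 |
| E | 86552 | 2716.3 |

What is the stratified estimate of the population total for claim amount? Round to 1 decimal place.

1330586410.6

Population total = Σ Nₕ·x̄ₕ (each stratum's size times its mean).
25151·5091.4 + 30956·1870.0 + 125486·5842.4 + 27924·6317.3 + 86552·2716.3 = 128053801.4 + 57887720 + 733139406.4 + 176404285.2 + 235101197.6 = 1330586410.6.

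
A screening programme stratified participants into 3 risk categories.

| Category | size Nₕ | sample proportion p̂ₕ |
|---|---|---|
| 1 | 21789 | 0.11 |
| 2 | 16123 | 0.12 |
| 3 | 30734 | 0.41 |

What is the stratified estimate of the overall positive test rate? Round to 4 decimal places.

N = 21789 + 16123 + 30734 = 68646.
Overall proportion = Σ (Nₕ/N)·p̂ₕ.
Σ Nₕp̂ₕ = 2396.79 + 1934.76 + 12600.94 = 16932.49.
16932.49 / 68646 = 0.246664... → 0.2467.

0.2467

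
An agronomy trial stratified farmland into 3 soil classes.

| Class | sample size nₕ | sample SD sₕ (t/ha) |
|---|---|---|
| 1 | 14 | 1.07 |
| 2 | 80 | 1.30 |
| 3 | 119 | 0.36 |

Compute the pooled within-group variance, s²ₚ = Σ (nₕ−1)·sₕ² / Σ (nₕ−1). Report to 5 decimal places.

1: (14−1)·1.07² = 13·1.1449 = 14.8837
2: (80−1)·1.30² = 79·1.69 = 133.51
3: (119−1)·0.36² = 118·0.1296 = 15.2928
Numerator = 163.6865; denominator = Σ(nₕ−1) = 210.
s²ₚ = 163.6865/210 = 0.7794595... → 0.77946.

0.77946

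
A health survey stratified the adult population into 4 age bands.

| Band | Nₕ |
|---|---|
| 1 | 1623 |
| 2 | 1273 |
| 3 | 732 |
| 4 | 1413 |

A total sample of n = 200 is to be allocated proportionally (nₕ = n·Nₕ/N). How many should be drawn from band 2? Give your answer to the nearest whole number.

51

Share of band 2 = 1273/5041 = 0.25253.
Allocate 200 × 0.25253 = 50.506... → 51.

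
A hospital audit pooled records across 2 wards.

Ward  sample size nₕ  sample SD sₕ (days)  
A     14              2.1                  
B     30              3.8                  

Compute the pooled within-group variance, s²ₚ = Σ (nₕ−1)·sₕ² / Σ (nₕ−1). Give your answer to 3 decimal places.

Degrees of freedom: 13 + 29 = 42.
Σ(nₕ−1)sₕ² = 13·4.41 + 29·14.44 = 476.09.
s²ₚ = 476.09 / 42 = 11.33548... → 11.335.

11.335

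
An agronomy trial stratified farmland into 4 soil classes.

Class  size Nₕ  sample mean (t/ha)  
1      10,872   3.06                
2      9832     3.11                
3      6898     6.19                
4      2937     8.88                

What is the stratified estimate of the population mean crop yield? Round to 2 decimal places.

4.34

N = 10872 + 9832 + 6898 + 2937 = 30539.
Weight each subgroup mean by Nₕ/N and sum.
Σ Nₕx̄ₕ = 10872·3.06 + 9832·3.11 + 6898·6.19 + 2937·8.88 = 33268.32 + 30577.52 + 42698.62 + 26080.56 = 132625.02.
Divide by N: 132625.02 / 30539 = 4.3428... → 4.34.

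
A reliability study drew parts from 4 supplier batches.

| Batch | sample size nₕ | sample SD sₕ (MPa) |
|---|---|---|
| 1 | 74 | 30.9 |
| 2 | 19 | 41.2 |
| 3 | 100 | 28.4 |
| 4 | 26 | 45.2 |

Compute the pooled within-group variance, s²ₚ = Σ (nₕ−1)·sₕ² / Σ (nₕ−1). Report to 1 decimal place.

Degrees of freedom: 73 + 18 + 99 + 25 = 215.
Σ(nₕ−1)sₕ² = 73·954.81 + 18·1697.44 + 99·806.56 + 25·2043.04 = 231180.49.
s²ₚ = 231180.49 / 215 = 1075.258... → 1075.3.

1075.3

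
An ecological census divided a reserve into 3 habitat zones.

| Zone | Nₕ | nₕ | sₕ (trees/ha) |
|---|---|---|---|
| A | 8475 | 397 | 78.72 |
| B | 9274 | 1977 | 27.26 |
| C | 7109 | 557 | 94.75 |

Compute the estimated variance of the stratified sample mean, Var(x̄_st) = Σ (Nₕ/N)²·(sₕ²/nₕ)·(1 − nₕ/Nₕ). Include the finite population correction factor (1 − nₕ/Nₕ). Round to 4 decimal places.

2.9855

N = 24858. Term for each stratum: Wₕ²sₕ²/nₕ·(1−nₕ/Nₕ).
Var(x̄_st) = 1.7293817 + 0.0411646 + 1.2149357 = 2.9854819 → 2.9855.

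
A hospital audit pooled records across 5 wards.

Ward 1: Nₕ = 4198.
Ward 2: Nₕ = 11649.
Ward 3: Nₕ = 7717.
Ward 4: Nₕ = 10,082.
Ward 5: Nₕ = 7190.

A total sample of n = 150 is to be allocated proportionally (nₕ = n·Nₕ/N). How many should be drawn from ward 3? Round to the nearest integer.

N = 4198 + 11649 + 7717 + 10082 + 7190 = 40836.
n_3 = 150·7717/40836 = 28.346... → 28.

28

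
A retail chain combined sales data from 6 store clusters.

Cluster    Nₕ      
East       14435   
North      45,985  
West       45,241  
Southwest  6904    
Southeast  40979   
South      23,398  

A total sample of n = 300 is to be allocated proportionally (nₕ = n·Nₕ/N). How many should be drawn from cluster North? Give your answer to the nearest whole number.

78

Share of cluster North = 45985/176942 = 0.25989.
Allocate 300 × 0.25989 = 77.966... → 78.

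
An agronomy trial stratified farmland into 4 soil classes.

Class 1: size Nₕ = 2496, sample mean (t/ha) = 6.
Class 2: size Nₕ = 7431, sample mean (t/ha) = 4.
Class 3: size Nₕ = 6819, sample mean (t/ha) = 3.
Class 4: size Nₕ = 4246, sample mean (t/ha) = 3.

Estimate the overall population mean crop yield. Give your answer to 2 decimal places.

3.71

N = 20992; weights Wₕ = Nₕ/N = (0.1189, 0.3540, 0.3248, 0.2023).
x̄_st = Σ Wₕ·x̄ₕ = 0.1189·6 + 0.3540·4 + 0.3248·3 + 0.2023·3 ≈ 3.7107...
→ 3.71.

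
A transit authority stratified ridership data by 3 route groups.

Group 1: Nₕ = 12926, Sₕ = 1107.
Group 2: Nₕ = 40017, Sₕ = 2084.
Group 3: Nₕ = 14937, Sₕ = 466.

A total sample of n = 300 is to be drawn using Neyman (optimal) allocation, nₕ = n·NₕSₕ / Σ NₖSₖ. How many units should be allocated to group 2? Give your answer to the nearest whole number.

239

1: NₕSₕ = 12926·1107 = 14309082
2: NₕSₕ = 40017·2084 = 83395428
3: NₕSₕ = 14937·466 = 6960642
Σ NₕSₕ = 104665152.
n_2 = 300·83395428/104665152 = 239.035... → 239.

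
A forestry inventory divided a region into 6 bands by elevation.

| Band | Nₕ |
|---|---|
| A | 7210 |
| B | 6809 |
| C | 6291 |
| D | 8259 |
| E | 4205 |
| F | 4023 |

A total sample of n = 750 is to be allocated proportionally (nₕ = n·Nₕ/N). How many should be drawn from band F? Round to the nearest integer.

Share of band F = 4023/36797 = 0.10933.
Allocate 750 × 0.10933 = 81.997... → 82.

82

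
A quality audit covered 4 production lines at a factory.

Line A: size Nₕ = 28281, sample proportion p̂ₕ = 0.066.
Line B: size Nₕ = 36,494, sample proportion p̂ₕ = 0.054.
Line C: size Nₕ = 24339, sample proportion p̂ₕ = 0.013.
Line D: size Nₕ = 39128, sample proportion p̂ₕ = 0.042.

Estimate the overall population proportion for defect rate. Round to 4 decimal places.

N = 28281 + 36494 + 24339 + 39128 = 128242.
Overall proportion = Σ (Nₕ/N)·p̂ₕ.
Σ Nₕp̂ₕ = 1866.546 + 1970.676 + 316.407 + 1643.376 = 5797.005.
5797.005 / 128242 = 0.045204... → 0.0452.

0.0452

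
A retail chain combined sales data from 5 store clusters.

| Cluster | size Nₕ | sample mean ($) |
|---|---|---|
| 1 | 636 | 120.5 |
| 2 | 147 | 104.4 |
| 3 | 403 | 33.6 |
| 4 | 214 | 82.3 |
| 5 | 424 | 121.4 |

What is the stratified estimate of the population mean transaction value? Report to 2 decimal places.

x̄_st = (Σ Nₕx̄ₕ) / (Σ Nₕ) = (636·120.5 + 147·104.4 + 403·33.6 + 214·82.3 + 424·121.4) / 1824
= 174611.4 / 1824 = 95.7299... → 95.73.

95.73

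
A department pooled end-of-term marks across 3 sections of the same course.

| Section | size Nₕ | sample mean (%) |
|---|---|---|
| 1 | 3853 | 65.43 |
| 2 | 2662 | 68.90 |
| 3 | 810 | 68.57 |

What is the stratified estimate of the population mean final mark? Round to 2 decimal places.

67.04

x̄_st = (Σ Nₕx̄ₕ) / (Σ Nₕ) = (3853·65.43 + 2662·68.90 + 810·68.57) / 7325
= 491055.29 / 7325 = 67.0383... → 67.04.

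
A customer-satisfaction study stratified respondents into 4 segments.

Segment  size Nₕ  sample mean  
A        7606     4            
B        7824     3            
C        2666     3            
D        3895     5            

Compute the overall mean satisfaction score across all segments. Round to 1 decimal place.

3.7

x̄_st = (Σ Nₕx̄ₕ) / (Σ Nₕ) = (7606·4 + 7824·3 + 2666·3 + 3895·5) / 21991
= 81369 / 21991 = 3.700... → 3.7.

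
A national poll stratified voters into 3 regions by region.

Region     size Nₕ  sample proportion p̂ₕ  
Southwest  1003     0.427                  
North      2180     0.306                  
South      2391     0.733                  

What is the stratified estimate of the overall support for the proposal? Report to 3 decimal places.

N = 1003 + 2180 + 2391 = 5574.
Overall proportion = Σ (Nₕ/N)·p̂ₕ.
Σ Nₕp̂ₕ = 428.281 + 667.08 + 1752.603 = 2847.964.
2847.964 / 5574 = 0.51094... → 0.511.

0.511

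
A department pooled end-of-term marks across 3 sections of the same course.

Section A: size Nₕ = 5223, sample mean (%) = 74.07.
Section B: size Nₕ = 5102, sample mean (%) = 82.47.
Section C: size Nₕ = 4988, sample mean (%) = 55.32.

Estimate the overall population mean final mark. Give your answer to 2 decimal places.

x̄_st = (Σ Nₕx̄ₕ) / (Σ Nₕ) = (5223·74.07 + 5102·82.47 + 4988·55.32) / 15313
= 1083565.71 / 15313 = 70.7612... → 70.76.

70.76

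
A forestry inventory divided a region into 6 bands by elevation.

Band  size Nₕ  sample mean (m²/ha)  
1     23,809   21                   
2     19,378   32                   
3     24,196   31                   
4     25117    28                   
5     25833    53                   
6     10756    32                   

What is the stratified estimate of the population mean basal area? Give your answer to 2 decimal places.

N = 129089; weights Wₕ = Nₕ/N = (0.1844, 0.1501, 0.1874, 0.1946, 0.2001, 0.0833).
x̄_st = Σ Wₕ·x̄ₕ = 0.1844·21 + 0.1501·32 + 0.1874·31 + 0.1946·28 + 0.2001·53 + 0.0833·32 ≈ 33.2079...
→ 33.21.

33.21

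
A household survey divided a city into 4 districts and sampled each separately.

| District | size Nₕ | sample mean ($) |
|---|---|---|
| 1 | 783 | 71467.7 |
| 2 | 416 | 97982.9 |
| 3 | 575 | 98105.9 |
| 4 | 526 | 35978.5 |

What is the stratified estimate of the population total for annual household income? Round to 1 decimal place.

Estimate total by summing Nₕ·x̄ₕ over strata.
783·71467.7 + 416·97982.9 + 575·98105.9 + 526·35978.5 = 55959209.1 + 40760886.4 + 56410892.5 + 18924691 = 172055679.0.

172055679.0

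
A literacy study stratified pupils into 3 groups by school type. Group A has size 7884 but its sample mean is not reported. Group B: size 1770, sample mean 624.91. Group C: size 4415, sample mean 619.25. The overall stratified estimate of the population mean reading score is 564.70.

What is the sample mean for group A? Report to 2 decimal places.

520.63

N = 7884 + 1770 + 4415 = 14069.
Overall total = μ·N = 564.70·14069 = 7944764.3.
Subtract the known strata: 1770·624.91 + 4415·619.25 = 3840079.45.
Remaining total for group A: 7944764.3 − 3840079.45 = 4104684.85.
Divide by its size: 4104684.85 / 7884 = 520.6348... → 520.63.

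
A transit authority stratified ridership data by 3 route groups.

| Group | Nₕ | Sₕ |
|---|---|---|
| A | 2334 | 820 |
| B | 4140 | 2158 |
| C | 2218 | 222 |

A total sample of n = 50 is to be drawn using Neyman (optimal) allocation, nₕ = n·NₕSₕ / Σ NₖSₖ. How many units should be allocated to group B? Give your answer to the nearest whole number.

39

A: NₕSₕ = 2334·820 = 1913880
B: NₕSₕ = 4140·2158 = 8934120
C: NₕSₕ = 2218·222 = 492396
Σ NₕSₕ = 11340396.
n_B = 50·8934120/11340396 = 39.391... → 39.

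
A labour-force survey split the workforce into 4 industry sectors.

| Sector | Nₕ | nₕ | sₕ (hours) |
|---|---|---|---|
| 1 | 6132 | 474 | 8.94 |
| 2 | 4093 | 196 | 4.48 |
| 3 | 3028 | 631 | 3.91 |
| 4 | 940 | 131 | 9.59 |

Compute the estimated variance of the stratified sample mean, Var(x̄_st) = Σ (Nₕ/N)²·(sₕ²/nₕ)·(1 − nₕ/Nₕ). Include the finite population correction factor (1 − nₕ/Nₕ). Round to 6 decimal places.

0.040673

N = 14193. Term for each stratum: Wₕ²sₕ²/nₕ·(1−nₕ/Nₕ).
Var(x̄_st) = 0.029041121 + 0.008108186 + 0.000872971 + 0.002650293 = 0.040672571 → 0.040673.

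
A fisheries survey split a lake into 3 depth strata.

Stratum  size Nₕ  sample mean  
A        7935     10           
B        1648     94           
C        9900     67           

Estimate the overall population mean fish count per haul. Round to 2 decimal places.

46.07

N = 7935 + 1648 + 9900 = 19483.
Overall mean = Σ (Nₕ/N)·x̄ₕ — weight by population share, not a simple average.
Σ Nₕx̄ₕ = 7935·10 + 1648·94 + 9900·67 = 79350 + 154912 + 663300 = 897562.
Divide by N: 897562 / 19483 = 46.0690... → 46.07.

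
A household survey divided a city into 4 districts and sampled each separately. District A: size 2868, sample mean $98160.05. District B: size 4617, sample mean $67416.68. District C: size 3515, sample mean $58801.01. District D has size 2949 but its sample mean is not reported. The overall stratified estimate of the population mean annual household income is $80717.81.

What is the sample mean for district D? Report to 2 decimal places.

N = 2868 + 4617 + 3515 + 2949 = 13949.
Overall total = μ·N = 80717.81·13949 = 1125932731.69.
Subtract the known strata: 2868·98160.05 + 4617·67416.68 + 3515·58801.01 = 799471385.11.
Remaining total for district D: 1125932731.69 − 799471385.11 = 326461346.58.
Divide by its size: 326461346.58 / 2949 = 110702.3895... → 110702.39.

110702.39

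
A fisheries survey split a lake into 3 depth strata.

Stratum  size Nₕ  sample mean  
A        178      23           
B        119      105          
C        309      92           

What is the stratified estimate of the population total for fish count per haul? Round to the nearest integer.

45017

A: 178·23 = 4094
B: 119·105 = 12495
C: 309·92 = 28428
τ̂ = Σ Nₕx̄ₕ = 45017.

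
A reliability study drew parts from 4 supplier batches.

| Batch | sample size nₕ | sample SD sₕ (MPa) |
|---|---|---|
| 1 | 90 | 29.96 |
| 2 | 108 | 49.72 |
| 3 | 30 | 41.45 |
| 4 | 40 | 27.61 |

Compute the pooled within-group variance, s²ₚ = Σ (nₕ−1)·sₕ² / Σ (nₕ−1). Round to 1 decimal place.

1: (90−1)·29.96² = 89·897.6016 = 79886.5424
2: (108−1)·49.72² = 107·2472.0784 = 264512.3888
3: (30−1)·41.45² = 29·1718.1025 = 49824.9725
4: (40−1)·27.61² = 39·762.3121 = 29730.1719
Numerator = 423954.0756; denominator = Σ(nₕ−1) = 264.
s²ₚ = 423954.0756/264 = 1605.887... → 1605.9.

1605.9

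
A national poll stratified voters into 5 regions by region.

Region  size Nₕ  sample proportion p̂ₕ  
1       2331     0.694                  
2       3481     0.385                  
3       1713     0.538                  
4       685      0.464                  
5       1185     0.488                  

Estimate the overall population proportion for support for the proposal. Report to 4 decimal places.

0.5083

Wₕ = Nₕ/N with N = 9395: 0.2481, 0.3705, 0.1823, 0.0729, 0.1261.
p̂_st = 0.2481·0.694 + 0.3705·0.385 + 0.1823·0.538 + 0.0729·0.464 + 0.1261·0.488 ≈ 0.508314... → 0.5083.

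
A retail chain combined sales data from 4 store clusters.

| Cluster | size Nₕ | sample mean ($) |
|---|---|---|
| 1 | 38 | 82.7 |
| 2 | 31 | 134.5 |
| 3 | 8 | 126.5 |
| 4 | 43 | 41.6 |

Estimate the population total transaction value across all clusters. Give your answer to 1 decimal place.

10112.9

Population total = Σ Nₕ·x̄ₕ (each stratum's size times its mean).
38·82.7 + 31·134.5 + 8·126.5 + 43·41.6 = 3142.6 + 4169.5 + 1012 + 1788.8 = 10112.9.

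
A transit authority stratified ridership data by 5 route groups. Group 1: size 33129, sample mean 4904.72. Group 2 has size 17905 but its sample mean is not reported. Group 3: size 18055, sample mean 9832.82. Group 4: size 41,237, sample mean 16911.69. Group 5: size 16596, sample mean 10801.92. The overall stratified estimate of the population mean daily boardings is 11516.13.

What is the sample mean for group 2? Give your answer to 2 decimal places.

N = 33129 + 17905 + 18055 + 41237 + 16596 = 126922.
Overall total = μ·N = 11516.13·126922 = 1461650251.86.
Subtract the known strata: 33129·4904.72 + 18055·9832.82 + 41237·16911.69 + 16596·10801.92 = 1216676058.83.
Remaining total for group 2: 1461650251.86 − 1216676058.83 = 244974193.03.
Divide by its size: 244974193.03 / 17905 = 13681.8874... → 13681.89.

13681.89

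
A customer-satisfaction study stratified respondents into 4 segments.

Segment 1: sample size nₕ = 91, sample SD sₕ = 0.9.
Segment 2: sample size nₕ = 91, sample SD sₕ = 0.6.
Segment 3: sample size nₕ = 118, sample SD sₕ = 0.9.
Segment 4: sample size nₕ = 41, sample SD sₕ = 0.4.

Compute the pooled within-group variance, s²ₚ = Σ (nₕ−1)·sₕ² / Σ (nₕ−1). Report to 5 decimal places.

0.61267

1: (91−1)·0.9² = 90·0.81 = 72.9
2: (91−1)·0.6² = 90·0.36 = 32.4
3: (118−1)·0.9² = 117·0.81 = 94.77
4: (41−1)·0.4² = 40·0.16 = 6.4
Numerator = 206.47; denominator = Σ(nₕ−1) = 337.
s²ₚ = 206.47/337 = 0.6126706... → 0.61267.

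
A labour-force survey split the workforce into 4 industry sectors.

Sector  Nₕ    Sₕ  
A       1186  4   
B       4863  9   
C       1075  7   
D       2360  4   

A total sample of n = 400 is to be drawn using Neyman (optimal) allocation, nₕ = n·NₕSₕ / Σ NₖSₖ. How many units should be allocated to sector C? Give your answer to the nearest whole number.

Σ NₕSₕ = 1186·4 + 4863·9 + 1075·7 + 2360·4 = 65476.
Share for C: 7525/65476 = 0.11493.
n_C = 400 × 0.11493 = 45.971... → 46.

46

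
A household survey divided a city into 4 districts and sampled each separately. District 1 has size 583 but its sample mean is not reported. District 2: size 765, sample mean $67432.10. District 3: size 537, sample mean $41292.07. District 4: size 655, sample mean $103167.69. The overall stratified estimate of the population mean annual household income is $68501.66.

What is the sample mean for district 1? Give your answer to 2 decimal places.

56020.55

N = 583 + 765 + 537 + 655 = 2540.
Overall total = μ·N = 68501.66·2540 = 173994216.4.
Subtract the known strata: 765·67432.10 + 537·41292.07 + 655·103167.69 = 141334235.04.
Remaining total for district 1: 173994216.4 − 141334235.04 = 32659981.36.
Divide by its size: 32659981.36 / 583 = 56020.5512... → 56020.55.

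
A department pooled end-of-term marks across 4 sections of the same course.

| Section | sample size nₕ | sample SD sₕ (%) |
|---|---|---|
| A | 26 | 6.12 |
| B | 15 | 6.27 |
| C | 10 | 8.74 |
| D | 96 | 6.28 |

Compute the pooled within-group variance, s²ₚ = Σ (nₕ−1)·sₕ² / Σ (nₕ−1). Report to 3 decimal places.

41.405

A: (26−1)·6.12² = 25·37.4544 = 936.36
B: (15−1)·6.27² = 14·39.3129 = 550.3806
C: (10−1)·8.74² = 9·76.3876 = 687.4884
D: (96−1)·6.28² = 95·39.4384 = 3746.648
Numerator = 5920.877; denominator = Σ(nₕ−1) = 143.
s²ₚ = 5920.877/143 = 41.40473... → 41.405.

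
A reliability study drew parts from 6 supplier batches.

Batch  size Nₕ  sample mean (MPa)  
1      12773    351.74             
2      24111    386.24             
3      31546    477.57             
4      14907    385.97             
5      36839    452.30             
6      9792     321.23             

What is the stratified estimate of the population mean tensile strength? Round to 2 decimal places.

418.81

N = 129968; weights Wₕ = Nₕ/N = (0.0983, 0.1855, 0.2427, 0.1147, 0.2834, 0.0753).
x̄_st = Σ Wₕ·x̄ₕ = 0.0983·351.74 + 0.1855·386.24 + 0.2427·477.57 + 0.1147·385.97 + 0.2834·452.30 + 0.0753·321.23 ≈ 418.8127...
→ 418.81.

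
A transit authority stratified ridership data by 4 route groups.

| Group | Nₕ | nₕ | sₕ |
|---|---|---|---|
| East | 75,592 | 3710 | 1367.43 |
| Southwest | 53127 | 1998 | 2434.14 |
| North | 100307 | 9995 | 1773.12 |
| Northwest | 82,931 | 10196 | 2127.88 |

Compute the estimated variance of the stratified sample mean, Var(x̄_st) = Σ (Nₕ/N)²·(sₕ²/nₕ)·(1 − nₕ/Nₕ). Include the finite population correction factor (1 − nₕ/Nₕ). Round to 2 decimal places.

N = 311957; Wₕ = Nₕ/N.
group East: (75592/311957)²·1367.43²/3710·(1 − 3710/75592) = 28.14121
group Southwest: (53127/311957)²·2434.14²/1998·(1 − 1998/53127) = 82.77301
group North: (100307/311957)²·1773.12²/9995·(1 − 9995/100307) = 29.28065
group Northwest: (82931/311957)²·2127.88²/10196·(1 − 10196/82931) = 27.52551
Sum = 167.72038 → 167.72.

167.72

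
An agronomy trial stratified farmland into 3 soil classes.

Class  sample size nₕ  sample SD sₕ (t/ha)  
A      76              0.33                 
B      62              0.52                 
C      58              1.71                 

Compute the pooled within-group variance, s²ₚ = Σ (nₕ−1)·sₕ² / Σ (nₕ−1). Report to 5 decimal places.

Degrees of freedom: 75 + 61 + 57 = 193.
Σ(nₕ−1)sₕ² = 75·0.1089 + 61·0.2704 + 57·2.9241 = 191.3356.
s²ₚ = 191.3356 / 193 = 0.9913762... → 0.99138.

0.99138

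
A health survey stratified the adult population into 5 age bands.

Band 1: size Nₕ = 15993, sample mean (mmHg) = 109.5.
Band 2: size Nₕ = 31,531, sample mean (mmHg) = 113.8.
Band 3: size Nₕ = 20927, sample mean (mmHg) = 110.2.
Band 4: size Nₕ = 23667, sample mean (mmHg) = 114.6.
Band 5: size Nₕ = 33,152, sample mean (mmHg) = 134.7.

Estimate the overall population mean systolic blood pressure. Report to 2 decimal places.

N = 125270; weights Wₕ = Nₕ/N = (0.1277, 0.2517, 0.1671, 0.1889, 0.2646).
x̄_st = Σ Wₕ·x̄ₕ = 0.1277·109.5 + 0.2517·113.8 + 0.1671·110.2 + 0.1889·114.6 + 0.2646·134.7 ≈ 118.3318...
→ 118.33.

118.33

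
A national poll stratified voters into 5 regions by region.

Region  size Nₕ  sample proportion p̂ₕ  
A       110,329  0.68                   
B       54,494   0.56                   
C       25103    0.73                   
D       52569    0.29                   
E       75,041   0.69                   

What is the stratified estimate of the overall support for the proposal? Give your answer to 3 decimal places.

Wₕ = Nₕ/N with N = 317536: 0.3475, 0.1716, 0.0791, 0.1656, 0.2363.
p̂_st = 0.3475·0.68 + 0.1716·0.56 + 0.0791·0.73 + 0.1656·0.29 + 0.2363·0.69 ≈ 0.60116... → 0.601.

0.601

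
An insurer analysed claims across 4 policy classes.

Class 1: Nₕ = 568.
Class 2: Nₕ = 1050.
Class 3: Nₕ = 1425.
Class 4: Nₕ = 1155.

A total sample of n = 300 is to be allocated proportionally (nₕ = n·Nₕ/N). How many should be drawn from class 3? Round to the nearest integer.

102

N = 568 + 1050 + 1425 + 1155 = 4198.
n_3 = 300·1425/4198 = 101.834... → 102.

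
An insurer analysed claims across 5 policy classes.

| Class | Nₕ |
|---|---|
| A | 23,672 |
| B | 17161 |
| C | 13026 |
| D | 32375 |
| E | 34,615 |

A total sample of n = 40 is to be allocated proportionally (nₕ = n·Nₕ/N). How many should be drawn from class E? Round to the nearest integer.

11

Share of class E = 34615/120849 = 0.28643.
Allocate 40 × 0.28643 = 11.457... → 11.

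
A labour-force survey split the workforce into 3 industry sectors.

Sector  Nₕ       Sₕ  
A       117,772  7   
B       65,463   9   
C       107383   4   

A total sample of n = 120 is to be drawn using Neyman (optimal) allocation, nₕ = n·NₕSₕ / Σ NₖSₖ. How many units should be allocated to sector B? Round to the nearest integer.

38

A: NₕSₕ = 117772·7 = 824404
B: NₕSₕ = 65463·9 = 589167
C: NₕSₕ = 107383·4 = 429532
Σ NₕSₕ = 1843103.
n_B = 120·589167/1843103 = 38.359... → 38.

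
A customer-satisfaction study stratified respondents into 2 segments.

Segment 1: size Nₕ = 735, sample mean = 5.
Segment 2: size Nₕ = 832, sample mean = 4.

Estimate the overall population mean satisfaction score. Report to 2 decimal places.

N = 1567; weights Wₕ = Nₕ/N = (0.4690, 0.5310).
x̄_st = Σ Wₕ·x̄ₕ = 0.4690·5 + 0.5310·4 ≈ 4.4690...
→ 4.47.

4.47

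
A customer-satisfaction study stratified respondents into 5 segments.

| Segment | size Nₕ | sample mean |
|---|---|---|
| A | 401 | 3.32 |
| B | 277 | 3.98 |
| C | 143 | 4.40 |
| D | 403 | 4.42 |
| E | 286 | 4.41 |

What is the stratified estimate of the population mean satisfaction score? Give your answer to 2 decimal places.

4.04

x̄_st = (Σ Nₕx̄ₕ) / (Σ Nₕ) = (401·3.32 + 277·3.98 + 143·4.40 + 403·4.42 + 286·4.41) / 1510
= 6105.5 / 1510 = 4.0434... → 4.04.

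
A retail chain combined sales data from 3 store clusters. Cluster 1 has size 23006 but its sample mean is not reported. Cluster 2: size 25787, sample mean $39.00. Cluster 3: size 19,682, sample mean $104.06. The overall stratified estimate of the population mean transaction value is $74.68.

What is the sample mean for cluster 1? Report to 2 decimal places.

Σ Nₕx̄ₕ = N·μ, so 23006·x̄_1 = 68475·74.68 − (25787·39.00 + 19682·104.06).
= 5113713 − 3053801.92 = 2059911.08.
x̄_1 = 2059911.08 / 23006 = 89.5380... → 89.54.

89.54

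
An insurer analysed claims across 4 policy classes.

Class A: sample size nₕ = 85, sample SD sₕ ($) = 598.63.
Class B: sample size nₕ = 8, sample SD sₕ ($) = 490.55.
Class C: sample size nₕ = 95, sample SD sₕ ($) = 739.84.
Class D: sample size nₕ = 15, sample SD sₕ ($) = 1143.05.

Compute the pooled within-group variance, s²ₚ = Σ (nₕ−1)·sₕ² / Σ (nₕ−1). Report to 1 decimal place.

Degrees of freedom: 84 + 7 + 94 + 14 = 199.
Σ(nₕ−1)sₕ² = 84·358357.8769 + 7·240639.3025 + 94·547363.2256 + 14·1306563.3025 = 101530566.2185.
s²ₚ = 101530566.2185 / 199 = 510203.850... → 510203.9.

510203.9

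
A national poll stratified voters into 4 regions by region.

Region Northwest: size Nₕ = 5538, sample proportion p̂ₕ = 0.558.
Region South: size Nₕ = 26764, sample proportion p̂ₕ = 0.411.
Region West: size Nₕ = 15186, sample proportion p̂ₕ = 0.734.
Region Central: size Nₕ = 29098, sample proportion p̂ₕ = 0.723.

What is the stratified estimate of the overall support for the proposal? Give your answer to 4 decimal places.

0.6042

Wₕ = Nₕ/N with N = 76586: 0.0723, 0.3495, 0.1983, 0.3799.
p̂_st = 0.0723·0.558 + 0.3495·0.411 + 0.1983·0.734 + 0.3799·0.723 ≈ 0.604217... → 0.6042.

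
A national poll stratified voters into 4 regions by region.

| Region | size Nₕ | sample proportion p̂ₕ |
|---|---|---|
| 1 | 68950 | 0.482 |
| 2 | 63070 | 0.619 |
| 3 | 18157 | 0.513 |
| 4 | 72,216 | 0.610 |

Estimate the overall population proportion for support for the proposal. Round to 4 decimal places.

Wₕ = Nₕ/N with N = 222393: 0.3100, 0.2836, 0.0816, 0.3247.
p̂_st = 0.3100·0.482 + 0.2836·0.619 + 0.0816·0.513 + 0.3247·0.610 ≈ 0.564948... → 0.5649.

0.5649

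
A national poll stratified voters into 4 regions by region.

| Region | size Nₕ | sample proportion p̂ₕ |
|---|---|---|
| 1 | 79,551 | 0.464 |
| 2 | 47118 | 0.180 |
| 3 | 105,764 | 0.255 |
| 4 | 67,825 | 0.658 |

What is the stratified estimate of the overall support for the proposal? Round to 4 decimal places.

N = 79551 + 47118 + 105764 + 67825 = 300258.
Overall proportion = Σ (Nₕ/N)·p̂ₕ.
Σ Nₕp̂ₕ = 36911.664 + 8481.24 + 26969.82 + 44628.85 = 116991.574.
116991.574 / 300258 = 0.389637... → 0.3896.

0.3896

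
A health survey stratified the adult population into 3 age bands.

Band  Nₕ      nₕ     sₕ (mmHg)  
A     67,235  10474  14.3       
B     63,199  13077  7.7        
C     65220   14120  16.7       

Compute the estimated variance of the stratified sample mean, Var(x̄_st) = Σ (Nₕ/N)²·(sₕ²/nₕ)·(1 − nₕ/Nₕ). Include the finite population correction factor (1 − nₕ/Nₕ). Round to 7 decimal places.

0.0040411

N = 195654. Term for each stratum: Wₕ²sₕ²/nₕ·(1−nₕ/Nₕ).
Var(x̄_st) = 0.0019463794 + 0.0003751755 + 0.0017195804 = 0.0040411352 → 0.0040411.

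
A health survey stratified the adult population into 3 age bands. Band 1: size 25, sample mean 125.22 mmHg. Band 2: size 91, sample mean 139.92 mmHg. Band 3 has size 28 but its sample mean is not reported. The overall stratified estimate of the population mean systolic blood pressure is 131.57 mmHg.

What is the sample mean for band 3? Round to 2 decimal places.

Σ Nₕx̄ₕ = N·μ, so 28·x̄_3 = 144·131.57 − (25·125.22 + 91·139.92).
= 18946.08 − 15863.22 = 3082.86.
x̄_3 = 3082.86 / 28 = 110.1021... → 110.10.

110.10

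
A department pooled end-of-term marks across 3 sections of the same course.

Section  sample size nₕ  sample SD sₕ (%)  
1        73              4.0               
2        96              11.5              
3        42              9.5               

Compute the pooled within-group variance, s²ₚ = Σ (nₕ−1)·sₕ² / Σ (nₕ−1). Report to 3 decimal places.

83.731

Degrees of freedom: 72 + 95 + 41 = 208.
Σ(nₕ−1)sₕ² = 72·16 + 95·132.25 + 41·90.25 = 17416.
s²ₚ = 17416 / 208 = 83.73077... → 83.731.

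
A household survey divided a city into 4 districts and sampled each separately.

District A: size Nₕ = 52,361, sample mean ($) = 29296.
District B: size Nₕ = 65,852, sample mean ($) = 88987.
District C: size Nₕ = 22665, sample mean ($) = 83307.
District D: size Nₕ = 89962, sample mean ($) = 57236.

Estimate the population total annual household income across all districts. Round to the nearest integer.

14431157967

A: 52361·29296 = 1533967856
B: 65852·88987 = 5859971924
C: 22665·83307 = 1888153155
D: 89962·57236 = 5149065032
τ̂ = Σ Nₕx̄ₕ = 14431157967.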